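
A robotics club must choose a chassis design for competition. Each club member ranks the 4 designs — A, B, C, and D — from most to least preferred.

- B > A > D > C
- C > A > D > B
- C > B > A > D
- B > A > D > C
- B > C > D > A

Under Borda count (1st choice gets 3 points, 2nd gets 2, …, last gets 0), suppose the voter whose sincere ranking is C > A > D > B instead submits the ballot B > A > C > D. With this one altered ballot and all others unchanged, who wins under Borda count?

Borda totals with the altered ballot: A 7, B 14, C 6, D 3.
The winner is unchanged: still B.

B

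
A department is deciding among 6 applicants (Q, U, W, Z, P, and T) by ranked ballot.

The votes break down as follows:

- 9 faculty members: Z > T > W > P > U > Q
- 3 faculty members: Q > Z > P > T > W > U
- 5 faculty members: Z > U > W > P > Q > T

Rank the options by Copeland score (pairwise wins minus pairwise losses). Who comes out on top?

Pairwise results:
  Q vs U: U wins 14–3.
  Q vs W: W wins 14–3.
  Q vs Z: Z wins 14–3.
  Q vs P: P wins 14–3.
  Q vs T: T wins 9–8.
  U vs W: W wins 12–5.
  U vs Z: Z wins 17–0.
  U vs P: P wins 12–5.
  U vs T: T wins 12–5.
  W vs Z: Z wins 17–0.
  W vs P: W wins 14–3.
  W vs T: T wins 12–5.
  Z vs P: Z wins 17–0.
  Z vs T: Z wins 17–0.
  P vs T: T wins 9–8.
Copeland scores (wins − losses):
  Q: 0 − 5 = -5
  U: 1 − 4 = -3
  W: 3 − 2 = 1
  Z: 5 − 0 = 5
  P: 2 − 3 = -1
  T: 4 − 1 = 3
Z has the best Copeland score.

Z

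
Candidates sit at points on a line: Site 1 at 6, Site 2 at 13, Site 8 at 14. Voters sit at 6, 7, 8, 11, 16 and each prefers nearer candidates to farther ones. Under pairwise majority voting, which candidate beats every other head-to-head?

With single-peaked preferences on a line, the Condorcet winner is the candidate closest to the median voter.
The median voter (position 8) is closest to Site 1 at 6.
Check: Site 1 vs Site 8 — voters closer to Site 1: 3 of 5.

Site 1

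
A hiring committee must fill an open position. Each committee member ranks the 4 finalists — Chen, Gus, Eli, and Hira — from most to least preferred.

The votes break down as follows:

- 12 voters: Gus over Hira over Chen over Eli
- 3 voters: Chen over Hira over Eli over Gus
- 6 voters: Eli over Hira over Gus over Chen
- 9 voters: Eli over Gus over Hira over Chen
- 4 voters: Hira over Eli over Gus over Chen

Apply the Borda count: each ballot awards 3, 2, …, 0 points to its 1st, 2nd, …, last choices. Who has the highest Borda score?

Borda scores:
  Chen: 12·1 + 3·3 + 6·0 + 9·0 + 4·0 = 21
  Gus: 12·3 + 3·0 + 6·1 + 9·2 + 4·1 = 64
  Eli: 12·0 + 3·1 + 6·3 + 9·3 + 4·2 = 56
  Hira: 12·2 + 3·2 + 6·2 + 9·1 + 4·3 = 63
Gus has the highest total.

Gus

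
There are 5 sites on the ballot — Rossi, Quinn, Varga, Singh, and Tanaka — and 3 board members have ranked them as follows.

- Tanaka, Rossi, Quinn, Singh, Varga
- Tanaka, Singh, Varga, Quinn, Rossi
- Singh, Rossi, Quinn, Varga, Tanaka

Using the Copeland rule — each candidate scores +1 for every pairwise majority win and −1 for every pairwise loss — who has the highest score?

Pairwise results:
  Rossi vs Quinn: Rossi wins 2–1.
  Rossi vs Varga: Rossi wins 2–1.
  Rossi vs Singh: Singh wins 2–1.
  Rossi vs Tanaka: Tanaka wins 2–1.
  Quinn vs Varga: Quinn wins 2–1.
  Quinn vs Singh: Singh wins 2–1.
  Quinn vs Tanaka: Tanaka wins 2–1.
  Varga vs Singh: Singh wins 3–0.
  Varga vs Tanaka: Tanaka wins 2–1.
  Singh vs Tanaka: Tanaka wins 2–1.
Copeland scores (wins − losses):
  Rossi: 2 − 2 = 0
  Quinn: 1 − 3 = -2
  Varga: 0 − 4 = -4
  Singh: 3 − 1 = 2
  Tanaka: 4 − 0 = 4
Tanaka has the best Copeland score.

Tanaka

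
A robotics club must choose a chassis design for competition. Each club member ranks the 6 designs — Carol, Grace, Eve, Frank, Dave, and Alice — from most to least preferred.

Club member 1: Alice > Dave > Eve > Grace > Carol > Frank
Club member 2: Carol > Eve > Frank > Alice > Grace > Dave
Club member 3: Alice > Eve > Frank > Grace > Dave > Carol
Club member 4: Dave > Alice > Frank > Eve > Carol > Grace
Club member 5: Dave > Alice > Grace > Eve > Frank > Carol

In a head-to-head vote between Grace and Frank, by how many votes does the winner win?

1

Ballots ranking Grace above Frank: 2.
Ballots ranking Frank above Grace: 3.
Frank wins 3–2, a margin of 1.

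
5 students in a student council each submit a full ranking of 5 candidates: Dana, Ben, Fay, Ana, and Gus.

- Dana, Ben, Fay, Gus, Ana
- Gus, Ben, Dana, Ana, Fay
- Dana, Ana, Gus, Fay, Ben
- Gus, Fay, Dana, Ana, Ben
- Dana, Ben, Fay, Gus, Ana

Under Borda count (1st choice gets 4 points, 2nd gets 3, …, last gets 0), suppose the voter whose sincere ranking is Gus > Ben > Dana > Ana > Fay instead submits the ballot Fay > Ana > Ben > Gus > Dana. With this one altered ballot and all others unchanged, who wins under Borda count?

Dana

Borda totals with the altered ballot: Dana 14, Ben 8, Fay 12, Ana 7, Gus 9.
The winner is unchanged: still Dana.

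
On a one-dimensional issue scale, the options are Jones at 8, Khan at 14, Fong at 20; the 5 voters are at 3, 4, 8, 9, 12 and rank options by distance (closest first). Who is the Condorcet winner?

With single-peaked preferences on a line, the Condorcet winner is the candidate closest to the median voter.
The median voter (position 8) is closest to Jones at 8.
Check: Jones vs Khan — voters closer to Jones: 4 of 5.

Jones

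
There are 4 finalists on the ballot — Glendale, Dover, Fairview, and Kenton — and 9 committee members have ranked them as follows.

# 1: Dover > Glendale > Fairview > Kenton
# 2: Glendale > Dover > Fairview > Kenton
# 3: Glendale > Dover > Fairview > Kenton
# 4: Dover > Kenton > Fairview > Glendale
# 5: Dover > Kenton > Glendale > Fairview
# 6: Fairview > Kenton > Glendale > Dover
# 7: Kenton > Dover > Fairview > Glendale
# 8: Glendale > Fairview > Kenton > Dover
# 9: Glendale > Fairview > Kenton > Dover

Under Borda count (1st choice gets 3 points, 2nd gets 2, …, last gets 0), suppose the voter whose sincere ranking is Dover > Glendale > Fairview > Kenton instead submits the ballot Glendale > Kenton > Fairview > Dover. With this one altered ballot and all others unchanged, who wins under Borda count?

Borda totals with the altered ballot: Glendale 17, Dover 12, Fairview 12, Kenton 13.
The winner is unchanged: still Glendale.

Glendale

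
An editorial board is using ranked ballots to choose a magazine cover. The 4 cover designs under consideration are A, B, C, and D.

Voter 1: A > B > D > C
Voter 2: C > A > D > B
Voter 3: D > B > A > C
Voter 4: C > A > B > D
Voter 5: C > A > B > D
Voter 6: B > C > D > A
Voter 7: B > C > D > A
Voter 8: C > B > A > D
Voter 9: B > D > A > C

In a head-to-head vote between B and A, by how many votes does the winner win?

Ballots ranking B above A: 5.
Ballots ranking A above B: 4.
B wins 5–4, a margin of 1.

1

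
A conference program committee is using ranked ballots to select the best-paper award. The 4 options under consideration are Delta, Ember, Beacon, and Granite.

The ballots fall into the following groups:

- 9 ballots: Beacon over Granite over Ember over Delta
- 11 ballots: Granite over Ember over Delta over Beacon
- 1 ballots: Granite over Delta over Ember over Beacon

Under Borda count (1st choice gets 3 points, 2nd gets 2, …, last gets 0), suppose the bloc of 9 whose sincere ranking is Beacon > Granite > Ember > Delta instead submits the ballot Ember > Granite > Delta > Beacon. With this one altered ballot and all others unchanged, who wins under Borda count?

Borda totals with the altered ballot: Delta 22, Ember 50, Beacon 0, Granite 54.
The winner is unchanged: still Granite.

Granite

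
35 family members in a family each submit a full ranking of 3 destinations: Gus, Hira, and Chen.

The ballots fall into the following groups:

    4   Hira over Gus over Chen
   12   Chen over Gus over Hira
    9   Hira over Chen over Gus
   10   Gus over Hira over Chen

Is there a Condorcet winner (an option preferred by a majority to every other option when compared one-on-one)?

No

Head-to-head results (35 voters total):
Gus vs Hira: Gus wins 22–13.
Gus vs Chen: Chen wins 21–14.
Hira vs Chen: Hira wins 23–12.
No candidate beats all others: Gus beats Hira beats Chen beats Gus, a majority cycle.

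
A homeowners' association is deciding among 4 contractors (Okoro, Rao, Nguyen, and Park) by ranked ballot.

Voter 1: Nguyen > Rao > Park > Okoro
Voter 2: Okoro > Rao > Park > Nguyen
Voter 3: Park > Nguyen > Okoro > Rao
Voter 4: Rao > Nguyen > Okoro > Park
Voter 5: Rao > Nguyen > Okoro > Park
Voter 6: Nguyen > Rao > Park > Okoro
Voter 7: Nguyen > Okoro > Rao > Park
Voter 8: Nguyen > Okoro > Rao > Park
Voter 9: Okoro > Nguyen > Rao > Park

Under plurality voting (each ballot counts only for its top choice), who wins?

First-place vote totals:
  Okoro: 2
  Rao: 2
  Nguyen: 4
  Park: 1
Nguyen has the most first-place votes.

Nguyen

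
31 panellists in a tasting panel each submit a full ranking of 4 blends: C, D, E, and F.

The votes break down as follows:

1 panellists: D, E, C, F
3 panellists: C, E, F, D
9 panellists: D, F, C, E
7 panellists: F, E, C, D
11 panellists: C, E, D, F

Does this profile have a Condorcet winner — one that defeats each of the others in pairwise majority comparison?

Head-to-head results (31 voters total):
C vs D: C wins 21–10.
C vs E: C wins 23–8.
C vs F: F wins 16–15.
D vs E: E wins 21–10.
D vs F: D wins 21–10.
E vs F: F wins 16–15.
No candidate beats all others: C beats D beats F beats C, a majority cycle.

No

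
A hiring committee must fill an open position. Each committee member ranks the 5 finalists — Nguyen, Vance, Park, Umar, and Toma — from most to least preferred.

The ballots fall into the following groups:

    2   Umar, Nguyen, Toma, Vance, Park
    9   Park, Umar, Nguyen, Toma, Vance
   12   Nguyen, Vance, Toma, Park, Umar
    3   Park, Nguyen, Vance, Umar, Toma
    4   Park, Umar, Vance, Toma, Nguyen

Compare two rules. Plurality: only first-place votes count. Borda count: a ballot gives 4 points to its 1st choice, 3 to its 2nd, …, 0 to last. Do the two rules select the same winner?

Plurality first-place counts: Nguyen 12, Vance 0, Park 16, Umar 2, Toma 0 → Park.
Borda totals: Nguyen 81, Vance 52, Park 76, Umar 50, Toma 41 → Nguyen.
The two rules disagree: plurality picks Park, Borda picks Nguyen.

No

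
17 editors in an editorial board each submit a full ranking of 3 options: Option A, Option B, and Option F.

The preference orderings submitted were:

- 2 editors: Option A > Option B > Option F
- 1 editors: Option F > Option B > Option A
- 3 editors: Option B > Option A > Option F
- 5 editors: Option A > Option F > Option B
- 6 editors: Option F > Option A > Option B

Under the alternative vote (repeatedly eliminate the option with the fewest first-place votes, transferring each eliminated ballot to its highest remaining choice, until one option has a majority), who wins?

Round 1: Option A 7, Option F 7, Option B 3. Option B has the fewest and is eliminated.
Round 2: Option A 10, Option F 7. Option A has a majority.

Option A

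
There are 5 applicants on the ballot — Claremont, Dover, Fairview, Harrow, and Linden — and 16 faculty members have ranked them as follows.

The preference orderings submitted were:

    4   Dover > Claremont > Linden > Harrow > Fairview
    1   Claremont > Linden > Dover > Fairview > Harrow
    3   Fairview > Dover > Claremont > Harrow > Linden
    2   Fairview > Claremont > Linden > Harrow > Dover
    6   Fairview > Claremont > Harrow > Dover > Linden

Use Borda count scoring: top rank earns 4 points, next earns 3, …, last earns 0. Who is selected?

Claremont

Borda scores:
  Claremont: 4·3 + 4 + 3·2 + 2·3 + 6·3 = 46
  Dover: 4·4 + 2 + 3·3 + 2·0 + 6·1 = 33
  Fairview: 4·0 + 1 + 3·4 + 2·4 + 6·4 = 45
  Harrow: 4·1 + 0 + 3·1 + 2·1 + 6·2 = 21
  Linden: 4·2 + 3 + 3·0 + 2·2 + 6·0 = 15
Claremont has the highest total.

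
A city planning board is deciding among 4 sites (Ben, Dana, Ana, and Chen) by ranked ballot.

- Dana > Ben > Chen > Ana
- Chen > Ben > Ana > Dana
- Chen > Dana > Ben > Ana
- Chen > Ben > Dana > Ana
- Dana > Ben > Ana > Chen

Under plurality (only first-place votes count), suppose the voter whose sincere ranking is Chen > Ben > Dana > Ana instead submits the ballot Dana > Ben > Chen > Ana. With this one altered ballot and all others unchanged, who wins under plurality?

Dana

First-place totals with the altered ballot: Ben 0, Dana 3, Ana 0, Chen 2.
The switch changes the winner from Chen to Dana.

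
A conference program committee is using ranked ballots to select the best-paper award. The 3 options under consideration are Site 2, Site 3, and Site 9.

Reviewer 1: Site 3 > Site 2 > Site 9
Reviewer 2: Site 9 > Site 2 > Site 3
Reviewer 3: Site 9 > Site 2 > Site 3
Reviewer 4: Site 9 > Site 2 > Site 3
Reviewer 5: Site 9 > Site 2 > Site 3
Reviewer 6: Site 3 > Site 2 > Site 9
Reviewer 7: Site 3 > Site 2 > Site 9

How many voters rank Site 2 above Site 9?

Ballots ranking Site 2 above Site 9: 3.
Ballots ranking Site 9 above Site 2: 4.
So 3 of 7 voters prefer Site 2 to Site 9.

3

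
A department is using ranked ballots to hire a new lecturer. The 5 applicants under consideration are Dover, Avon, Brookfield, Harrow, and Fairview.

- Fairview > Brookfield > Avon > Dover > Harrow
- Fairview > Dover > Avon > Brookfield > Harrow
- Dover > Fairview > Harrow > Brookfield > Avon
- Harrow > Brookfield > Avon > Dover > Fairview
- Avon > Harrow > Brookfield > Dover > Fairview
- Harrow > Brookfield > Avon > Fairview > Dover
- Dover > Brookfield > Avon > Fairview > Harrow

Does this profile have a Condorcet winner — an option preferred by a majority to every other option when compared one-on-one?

Head-to-head results (7 voters total):
Dover vs Avon: Avon wins 4–3.
Dover vs Brookfield: Brookfield wins 4–3.
Dover vs Harrow: Dover wins 4–3.
Dover vs Fairview: Dover wins 4–3.
Avon vs Brookfield: Brookfield wins 5–2.
Avon vs Harrow: Avon wins 4–3.
Avon vs Fairview: Avon wins 4–3.
Brookfield vs Harrow: Harrow wins 4–3.
Brookfield vs Fairview: Brookfield wins 4–3.
Harrow vs Fairview: Fairview wins 4–3.
No candidate beats all others: Dover beats Harrow beats Brookfield beats Dover, a majority cycle.

No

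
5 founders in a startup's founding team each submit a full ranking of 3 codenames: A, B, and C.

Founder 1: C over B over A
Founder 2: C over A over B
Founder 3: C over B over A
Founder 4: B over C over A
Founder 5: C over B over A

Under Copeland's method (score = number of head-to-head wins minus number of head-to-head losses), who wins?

Pairwise results:
  A vs B: B wins 4–1.
  A vs C: C wins 5–0.
  B vs C: C wins 4–1.
Copeland scores (wins − losses):
  A: 0 − 2 = -2
  B: 1 − 1 = 0
  C: 2 − 0 = 2
C has the best Copeland score.

C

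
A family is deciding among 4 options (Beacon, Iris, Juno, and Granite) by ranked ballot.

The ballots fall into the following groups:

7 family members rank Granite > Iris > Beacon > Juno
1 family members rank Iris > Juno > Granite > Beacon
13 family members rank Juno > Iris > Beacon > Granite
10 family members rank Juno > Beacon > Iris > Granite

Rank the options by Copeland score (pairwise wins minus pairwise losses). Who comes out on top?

Pairwise results:
  Beacon vs Iris: Iris wins 21–10.
  Beacon vs Juno: Juno wins 24–7.
  Beacon vs Granite: Beacon wins 23–8.
  Iris vs Juno: Juno wins 23–8.
  Iris vs Granite: Iris wins 24–7.
  Juno vs Granite: Juno wins 24–7.
Copeland scores (wins − losses):
  Beacon: 1 − 2 = -1
  Iris: 2 − 1 = 1
  Juno: 3 − 0 = 3
  Granite: 0 − 3 = -3
Juno has the best Copeland score.

Juno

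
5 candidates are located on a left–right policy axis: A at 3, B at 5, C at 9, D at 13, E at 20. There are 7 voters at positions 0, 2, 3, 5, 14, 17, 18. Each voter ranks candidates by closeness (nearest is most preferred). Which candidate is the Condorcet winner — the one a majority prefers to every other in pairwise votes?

B

With single-peaked preferences on a line, the Condorcet winner is the candidate closest to the median voter.
The median voter (position 5) is closest to B at 5.
Check: B vs C — voters closer to B: 4 of 7.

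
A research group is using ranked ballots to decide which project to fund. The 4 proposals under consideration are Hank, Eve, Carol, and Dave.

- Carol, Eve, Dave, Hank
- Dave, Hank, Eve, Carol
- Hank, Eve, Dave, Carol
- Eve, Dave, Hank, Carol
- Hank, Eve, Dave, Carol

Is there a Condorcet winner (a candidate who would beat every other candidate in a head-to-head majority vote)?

No

Head-to-head results (5 voters total):
Hank vs Eve: Hank wins 3–2.
Hank vs Carol: Hank wins 4–1.
Hank vs Dave: Dave wins 3–2.
Eve vs Carol: Eve wins 4–1.
Eve vs Dave: Eve wins 4–1.
Carol vs Dave: Dave wins 4–1.
No candidate beats all others: Hank beats Eve beats Dave beats Hank, a majority cycle.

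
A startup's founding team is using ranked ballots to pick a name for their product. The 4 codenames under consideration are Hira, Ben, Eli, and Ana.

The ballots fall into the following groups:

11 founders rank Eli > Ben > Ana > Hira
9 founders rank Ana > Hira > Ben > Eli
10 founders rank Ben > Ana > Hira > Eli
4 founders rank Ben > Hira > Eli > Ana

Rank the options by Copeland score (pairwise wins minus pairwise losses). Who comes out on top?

Ben

Pairwise results:
  Hira vs Ben: Ben wins 25–9.
  Hira vs Eli: Hira wins 23–11.
  Hira vs Ana: Ana wins 30–4.
  Ben vs Eli: Ben wins 23–11.
  Ben vs Ana: Ben wins 25–9.
  Eli vs Ana: Ana wins 19–15.
Copeland scores (wins − losses):
  Hira: 1 − 2 = -1
  Ben: 3 − 0 = 3
  Eli: 0 − 3 = -3
  Ana: 2 − 1 = 1
Ben has the best Copeland score.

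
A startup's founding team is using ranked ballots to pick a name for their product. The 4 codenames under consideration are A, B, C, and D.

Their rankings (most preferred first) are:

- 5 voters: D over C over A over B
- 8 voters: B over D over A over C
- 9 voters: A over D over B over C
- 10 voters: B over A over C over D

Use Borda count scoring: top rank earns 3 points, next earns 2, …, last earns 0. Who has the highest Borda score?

Borda scores:
  A: 5·1 + 8·1 + 9·3 + 10·2 = 60
  B: 5·0 + 8·3 + 9·1 + 10·3 = 63
  C: 5·2 + 8·0 + 9·0 + 10·1 = 20
  D: 5·3 + 8·2 + 9·2 + 10·0 = 49
B has the highest total.

B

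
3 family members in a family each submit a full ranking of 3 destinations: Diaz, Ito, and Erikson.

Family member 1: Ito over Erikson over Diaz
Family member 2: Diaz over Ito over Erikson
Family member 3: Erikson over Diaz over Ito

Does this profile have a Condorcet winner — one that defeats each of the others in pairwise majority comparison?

Head-to-head results (3 voters total):
Diaz vs Ito: Diaz wins 2–1.
Diaz vs Erikson: Erikson wins 2–1.
Ito vs Erikson: Ito wins 2–1.
No candidate beats all others: Diaz beats Ito beats Erikson beats Diaz, a majority cycle.

No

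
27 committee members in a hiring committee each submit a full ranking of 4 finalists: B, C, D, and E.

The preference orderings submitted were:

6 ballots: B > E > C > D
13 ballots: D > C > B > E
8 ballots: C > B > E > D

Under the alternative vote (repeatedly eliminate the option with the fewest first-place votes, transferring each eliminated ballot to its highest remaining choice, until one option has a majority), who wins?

C

Round 1: D 13, C 8, B 6, E 0. E has the fewest and is eliminated.
Round 2: D 13, C 8, B 6. B has the fewest and is eliminated.
Round 3: C 14, D 13. C has a majority.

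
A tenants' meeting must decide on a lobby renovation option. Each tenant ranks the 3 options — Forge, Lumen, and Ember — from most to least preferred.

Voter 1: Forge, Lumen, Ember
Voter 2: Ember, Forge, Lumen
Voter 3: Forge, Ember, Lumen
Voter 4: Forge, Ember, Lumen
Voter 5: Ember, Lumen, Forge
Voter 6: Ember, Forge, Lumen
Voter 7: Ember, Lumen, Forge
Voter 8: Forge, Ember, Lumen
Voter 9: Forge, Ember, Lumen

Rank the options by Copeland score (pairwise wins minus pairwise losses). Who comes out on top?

Pairwise results:
  Forge vs Lumen: Forge wins 7–2.
  Forge vs Ember: Forge wins 5–4.
  Lumen vs Ember: Ember wins 8–1.
Copeland scores (wins − losses):
  Forge: 2 − 0 = 2
  Lumen: 0 − 2 = -2
  Ember: 1 − 1 = 0
Forge has the best Copeland score.

Forge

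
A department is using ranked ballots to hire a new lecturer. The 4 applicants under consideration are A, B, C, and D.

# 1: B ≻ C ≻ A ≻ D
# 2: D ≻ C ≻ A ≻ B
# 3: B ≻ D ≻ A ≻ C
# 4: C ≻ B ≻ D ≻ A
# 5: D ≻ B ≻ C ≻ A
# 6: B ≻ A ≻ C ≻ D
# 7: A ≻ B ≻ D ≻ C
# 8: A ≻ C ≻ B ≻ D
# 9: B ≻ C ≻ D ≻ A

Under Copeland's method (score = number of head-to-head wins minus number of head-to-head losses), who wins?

Pairwise results:
  A vs B: B wins 6–3.
  A vs C: C wins 5–4.
  A vs D: D wins 5–4.
  B vs C: B wins 6–3.
  B vs D: B wins 7–2.
  C vs D: C wins 5–4.
Copeland scores (wins − losses):
  A: 0 − 3 = -3
  B: 3 − 0 = 3
  C: 2 − 1 = 1
  D: 1 − 2 = -1
B has the best Copeland score.

B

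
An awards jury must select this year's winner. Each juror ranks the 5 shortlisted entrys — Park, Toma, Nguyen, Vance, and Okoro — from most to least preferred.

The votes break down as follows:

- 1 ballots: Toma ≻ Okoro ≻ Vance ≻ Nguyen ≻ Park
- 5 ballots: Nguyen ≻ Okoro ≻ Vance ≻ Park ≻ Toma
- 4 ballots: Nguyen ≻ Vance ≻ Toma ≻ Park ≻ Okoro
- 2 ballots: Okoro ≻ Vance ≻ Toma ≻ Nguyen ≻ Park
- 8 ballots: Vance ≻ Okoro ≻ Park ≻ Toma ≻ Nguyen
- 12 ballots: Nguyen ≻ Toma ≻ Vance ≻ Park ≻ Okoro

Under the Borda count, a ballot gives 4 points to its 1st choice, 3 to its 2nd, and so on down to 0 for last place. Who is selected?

Borda scores:
  Park: 0 + 5·1 + 4·1 + 2·0 + 8·2 + 12·1 = 37
  Toma: 4 + 5·0 + 4·2 + 2·2 + 8·1 + 12·3 = 60
  Nguyen: 1 + 5·4 + 4·4 + 2·1 + 8·0 + 12·4 = 87
  Vance: 2 + 5·2 + 4·3 + 2·3 + 8·4 + 12·2 = 86
  Okoro: 3 + 5·3 + 4·0 + 2·4 + 8·3 + 12·0 = 50
Nguyen has the highest total.

Nguyen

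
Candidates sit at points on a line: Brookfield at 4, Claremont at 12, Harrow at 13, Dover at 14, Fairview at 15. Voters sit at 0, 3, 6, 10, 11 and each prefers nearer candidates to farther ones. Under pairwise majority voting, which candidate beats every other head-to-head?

With single-peaked preferences on a line, the Condorcet winner is the candidate closest to the median voter.
The median voter (position 6) is closest to Brookfield at 4.
Check: Brookfield vs Dover — voters closer to Brookfield: 3 of 5.

Brookfield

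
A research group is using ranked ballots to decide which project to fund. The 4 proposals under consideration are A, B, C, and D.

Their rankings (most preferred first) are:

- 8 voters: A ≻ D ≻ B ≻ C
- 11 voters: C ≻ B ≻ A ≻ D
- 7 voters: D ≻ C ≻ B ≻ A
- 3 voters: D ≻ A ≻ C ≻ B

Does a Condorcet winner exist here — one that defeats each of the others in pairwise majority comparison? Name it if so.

No Condorcet winner

Head-to-head results (29 voters total):
A vs B: B wins 18–11.
A vs C: C wins 18–11.
A vs D: A wins 19–10.
B vs C: C wins 21–8.
B vs D: D wins 18–11.
C vs D: D wins 18–11.
No candidate beats all others: A beats D beats B beats A, a majority cycle.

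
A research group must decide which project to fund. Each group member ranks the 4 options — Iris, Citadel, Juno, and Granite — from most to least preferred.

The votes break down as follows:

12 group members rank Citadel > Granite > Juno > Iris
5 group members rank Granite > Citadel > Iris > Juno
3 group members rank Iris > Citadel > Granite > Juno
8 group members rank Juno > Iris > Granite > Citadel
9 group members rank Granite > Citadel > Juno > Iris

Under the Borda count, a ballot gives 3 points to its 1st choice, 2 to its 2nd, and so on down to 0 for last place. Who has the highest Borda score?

Borda scores:
  Iris: 12·0 + 5·1 + 3·3 + 8·2 + 9·0 = 30
  Citadel: 12·3 + 5·2 + 3·2 + 8·0 + 9·2 = 70
  Juno: 12·1 + 5·0 + 3·0 + 8·3 + 9·1 = 45
  Granite: 12·2 + 5·3 + 3·1 + 8·1 + 9·3 = 77
Granite has the highest total.

Granite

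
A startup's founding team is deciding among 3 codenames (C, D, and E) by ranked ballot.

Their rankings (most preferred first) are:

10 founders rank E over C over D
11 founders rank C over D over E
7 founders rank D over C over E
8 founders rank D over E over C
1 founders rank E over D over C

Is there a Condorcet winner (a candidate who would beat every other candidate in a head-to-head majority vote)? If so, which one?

Head-to-head results (37 voters total):
C vs D: C wins 21–16.
C vs E: E wins 19–18.
D vs E: D wins 26–11.
No candidate beats all others: C beats D beats E beats C, a majority cycle.

No Condorcet winner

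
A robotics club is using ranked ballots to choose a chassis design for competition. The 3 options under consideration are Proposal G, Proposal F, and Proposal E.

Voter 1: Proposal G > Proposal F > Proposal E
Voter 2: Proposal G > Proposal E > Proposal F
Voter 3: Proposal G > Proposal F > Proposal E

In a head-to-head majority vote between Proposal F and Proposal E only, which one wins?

Proposal F

Ballots ranking Proposal F above Proposal E: 2.
Ballots ranking Proposal E above Proposal F: 1.
Proposal F wins the head-to-head, 2–1.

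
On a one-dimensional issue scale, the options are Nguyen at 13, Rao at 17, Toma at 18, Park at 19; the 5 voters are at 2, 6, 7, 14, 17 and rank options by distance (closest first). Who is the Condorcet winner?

With single-peaked preferences on a line, the Condorcet winner is the candidate closest to the median voter.
The median voter (position 7) is closest to Nguyen at 13.
Check: Nguyen vs Toma — voters closer to Nguyen: 4 of 5.

Nguyen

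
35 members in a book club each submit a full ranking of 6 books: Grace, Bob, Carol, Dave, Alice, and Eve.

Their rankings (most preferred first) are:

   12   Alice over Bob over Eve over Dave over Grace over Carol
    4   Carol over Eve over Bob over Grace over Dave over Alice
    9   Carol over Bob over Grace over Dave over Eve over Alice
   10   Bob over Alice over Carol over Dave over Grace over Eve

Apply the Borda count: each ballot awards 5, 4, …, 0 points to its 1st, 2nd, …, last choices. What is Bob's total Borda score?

Borda scores:
  Grace: 12·1 + 4·2 + 9·3 + 10·1 = 57
  Bob: 12·4 + 4·3 + 9·4 + 10·5 = 146
  Carol: 12·0 + 4·5 + 9·5 + 10·3 = 95
  Dave: 12·2 + 4·1 + 9·2 + 10·2 = 66
  Alice: 12·5 + 4·0 + 9·0 + 10·4 = 100
  Eve: 12·3 + 4·4 + 9·1 + 10·0 = 61

146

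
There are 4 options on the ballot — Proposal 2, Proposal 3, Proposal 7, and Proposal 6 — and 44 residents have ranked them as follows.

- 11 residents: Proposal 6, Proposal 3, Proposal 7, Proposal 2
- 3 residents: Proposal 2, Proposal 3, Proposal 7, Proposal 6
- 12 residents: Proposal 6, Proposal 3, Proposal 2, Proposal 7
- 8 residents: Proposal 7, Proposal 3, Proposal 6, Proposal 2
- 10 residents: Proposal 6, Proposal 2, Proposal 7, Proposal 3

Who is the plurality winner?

First-place vote totals:
  Proposal 2: 3
  Proposal 3: 0
  Proposal 7: 8
  Proposal 6: 33
Proposal 6 has the most first-place votes.

Proposal 6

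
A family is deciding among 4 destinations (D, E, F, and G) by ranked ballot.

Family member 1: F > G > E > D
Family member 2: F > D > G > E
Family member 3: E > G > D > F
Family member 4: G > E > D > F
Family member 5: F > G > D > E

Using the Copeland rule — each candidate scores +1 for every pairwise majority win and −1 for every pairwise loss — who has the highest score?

Pairwise results:
  D vs E: E wins 3–2.
  D vs F: F wins 3–2.
  D vs G: G wins 4–1.
  E vs F: F wins 3–2.
  E vs G: G wins 4–1.
  F vs G: F wins 3–2.
Copeland scores (wins − losses):
  D: 0 − 3 = -3
  E: 1 − 2 = -1
  F: 3 − 0 = 3
  G: 2 − 1 = 1
F has the best Copeland score.

F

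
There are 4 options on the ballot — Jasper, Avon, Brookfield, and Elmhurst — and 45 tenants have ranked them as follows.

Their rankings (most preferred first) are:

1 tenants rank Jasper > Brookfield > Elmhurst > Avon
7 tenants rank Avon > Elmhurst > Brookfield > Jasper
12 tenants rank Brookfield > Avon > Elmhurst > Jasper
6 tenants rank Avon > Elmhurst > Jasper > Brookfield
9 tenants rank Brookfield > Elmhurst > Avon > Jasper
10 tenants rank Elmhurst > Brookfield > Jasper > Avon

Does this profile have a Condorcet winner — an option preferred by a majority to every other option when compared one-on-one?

No

Head-to-head results (45 voters total):
Jasper vs Avon: Avon wins 34–11.
Jasper vs Brookfield: Brookfield wins 38–7.
Jasper vs Elmhurst: Elmhurst wins 44–1.
Avon vs Brookfield: Brookfield wins 32–13.
Avon vs Elmhurst: Avon wins 25–20.
Brookfield vs Elmhurst: Elmhurst wins 23–22.
No candidate beats all others: Avon beats Elmhurst beats Brookfield beats Avon, a majority cycle.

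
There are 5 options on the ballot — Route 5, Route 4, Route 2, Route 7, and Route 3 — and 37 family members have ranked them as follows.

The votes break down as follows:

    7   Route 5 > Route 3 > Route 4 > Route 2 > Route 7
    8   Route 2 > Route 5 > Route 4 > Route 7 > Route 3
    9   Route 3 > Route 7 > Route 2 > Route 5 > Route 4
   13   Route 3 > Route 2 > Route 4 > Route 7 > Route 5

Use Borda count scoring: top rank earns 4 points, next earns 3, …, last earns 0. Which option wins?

Route 3

Borda scores:
  Route 5: 7·4 + 8·3 + 9·1 + 13·0 = 61
  Route 4: 7·2 + 8·2 + 9·0 + 13·2 = 56
  Route 2: 7·1 + 8·4 + 9·2 + 13·3 = 96
  Route 7: 7·0 + 8·1 + 9·3 + 13·1 = 48
  Route 3: 7·3 + 8·0 + 9·4 + 13·4 = 109
Route 3 has the highest total.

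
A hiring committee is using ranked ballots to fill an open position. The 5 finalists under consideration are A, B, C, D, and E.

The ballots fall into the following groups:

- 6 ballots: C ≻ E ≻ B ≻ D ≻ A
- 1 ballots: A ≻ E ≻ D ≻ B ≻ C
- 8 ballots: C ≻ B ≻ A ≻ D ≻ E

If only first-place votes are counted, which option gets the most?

First-place vote totals:
  A: 1
  B: 0
  C: 14
  D: 0
  E: 0
C has the most first-place votes.

C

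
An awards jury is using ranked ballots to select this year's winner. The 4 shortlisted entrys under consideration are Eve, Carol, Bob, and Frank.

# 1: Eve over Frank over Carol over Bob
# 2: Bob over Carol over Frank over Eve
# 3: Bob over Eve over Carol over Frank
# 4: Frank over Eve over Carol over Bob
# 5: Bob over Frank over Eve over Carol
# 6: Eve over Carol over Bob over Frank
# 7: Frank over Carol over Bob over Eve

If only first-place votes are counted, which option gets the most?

Bob

First-place vote totals:
  Eve: 2
  Carol: 0
  Bob: 3
  Frank: 2
Bob has the most first-place votes.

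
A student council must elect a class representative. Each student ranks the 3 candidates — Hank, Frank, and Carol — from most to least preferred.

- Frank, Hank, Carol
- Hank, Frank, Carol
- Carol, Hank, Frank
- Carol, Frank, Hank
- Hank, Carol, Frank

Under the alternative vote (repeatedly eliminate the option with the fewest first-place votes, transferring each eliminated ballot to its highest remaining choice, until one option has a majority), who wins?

Hank

Round 1: Hank 2, Carol 2, Frank 1. Frank has the fewest and is eliminated.
Round 2: Hank 3, Carol 2. Hank has a majority.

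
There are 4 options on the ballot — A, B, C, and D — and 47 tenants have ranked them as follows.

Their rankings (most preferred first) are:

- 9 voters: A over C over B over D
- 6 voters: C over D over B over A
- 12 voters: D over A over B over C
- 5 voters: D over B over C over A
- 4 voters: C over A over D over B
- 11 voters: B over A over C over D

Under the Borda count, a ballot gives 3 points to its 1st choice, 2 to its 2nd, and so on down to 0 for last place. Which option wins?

Borda scores:
  A: 9·3 + 6·0 + 12·2 + 5·0 + 4·2 + 11·2 = 81
  B: 9·1 + 6·1 + 12·1 + 5·2 + 4·0 + 11·3 = 70
  C: 9·2 + 6·3 + 12·0 + 5·1 + 4·3 + 11·1 = 64
  D: 9·0 + 6·2 + 12·3 + 5·3 + 4·1 + 11·0 = 67
A has the highest total.

A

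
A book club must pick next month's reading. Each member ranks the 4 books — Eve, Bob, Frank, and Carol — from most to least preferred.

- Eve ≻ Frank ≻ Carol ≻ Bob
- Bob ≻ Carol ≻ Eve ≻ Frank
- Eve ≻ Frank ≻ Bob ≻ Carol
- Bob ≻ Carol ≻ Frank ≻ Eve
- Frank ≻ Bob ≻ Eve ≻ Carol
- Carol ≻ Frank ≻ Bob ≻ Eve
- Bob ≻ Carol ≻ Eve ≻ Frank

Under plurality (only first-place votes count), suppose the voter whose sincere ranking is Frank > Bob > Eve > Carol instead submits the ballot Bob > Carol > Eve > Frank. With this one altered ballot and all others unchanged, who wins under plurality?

Bob

First-place totals with the altered ballot: Eve 2, Bob 4, Frank 0, Carol 1.
The winner is unchanged: still Bob.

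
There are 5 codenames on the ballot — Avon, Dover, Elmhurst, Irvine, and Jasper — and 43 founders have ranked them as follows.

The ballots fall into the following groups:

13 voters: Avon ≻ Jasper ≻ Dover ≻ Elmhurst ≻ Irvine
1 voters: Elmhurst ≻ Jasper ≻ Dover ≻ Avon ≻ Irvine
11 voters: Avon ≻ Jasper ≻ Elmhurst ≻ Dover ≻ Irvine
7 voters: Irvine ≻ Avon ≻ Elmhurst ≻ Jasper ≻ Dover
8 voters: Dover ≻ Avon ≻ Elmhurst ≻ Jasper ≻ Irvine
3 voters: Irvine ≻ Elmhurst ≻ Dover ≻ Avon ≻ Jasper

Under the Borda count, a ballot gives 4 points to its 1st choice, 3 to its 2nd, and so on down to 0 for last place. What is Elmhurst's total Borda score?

Borda scores:
  Avon: 13·4 + 1 + 11·4 + 7·3 + 8·3 + 3·1 = 145
  Dover: 13·2 + 2 + 11·1 + 7·0 + 8·4 + 3·2 = 77
  Elmhurst: 13·1 + 4 + 11·2 + 7·2 + 8·2 + 3·3 = 78
  Irvine: 13·0 + 0 + 11·0 + 7·4 + 8·0 + 3·4 = 40
  Jasper: 13·3 + 3 + 11·3 + 7·1 + 8·1 + 3·0 = 90

78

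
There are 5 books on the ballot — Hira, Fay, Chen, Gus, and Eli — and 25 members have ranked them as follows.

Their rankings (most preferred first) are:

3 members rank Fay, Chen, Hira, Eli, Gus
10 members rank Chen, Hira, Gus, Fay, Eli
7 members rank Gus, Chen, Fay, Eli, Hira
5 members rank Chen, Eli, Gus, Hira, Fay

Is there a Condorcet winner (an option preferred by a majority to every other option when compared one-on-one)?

Head-to-head results (25 voters total):
Hira vs Fay: Hira wins 15–10.
Hira vs Chen: Chen wins 25–0.
Hira vs Gus: Hira wins 13–12.
Hira vs Eli: Hira wins 13–12.
Fay vs Chen: Chen wins 22–3.
Fay vs Gus: Gus wins 22–3.
Fay vs Eli: Fay wins 20–5.
Chen vs Gus: Chen wins 18–7.
Chen vs Eli: Chen wins 25–0.
Gus vs Eli: Gus wins 17–8.
Chen beats each rival — Hira (25–0), Fay (22–3), Gus (18–7), Eli (25–0) — so Chen is the Condorcet winner.

Yes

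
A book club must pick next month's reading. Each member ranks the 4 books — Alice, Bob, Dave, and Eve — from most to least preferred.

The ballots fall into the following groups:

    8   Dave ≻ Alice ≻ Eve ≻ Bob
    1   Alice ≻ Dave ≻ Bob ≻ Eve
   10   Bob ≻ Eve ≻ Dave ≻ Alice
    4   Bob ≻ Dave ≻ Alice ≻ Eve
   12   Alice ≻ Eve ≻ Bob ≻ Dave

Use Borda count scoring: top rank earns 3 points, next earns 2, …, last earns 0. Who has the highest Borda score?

Borda scores:
  Alice: 8·2 + 3 + 10·0 + 4·1 + 12·3 = 59
  Bob: 8·0 + 1 + 10·3 + 4·3 + 12·1 = 55
  Dave: 8·3 + 2 + 10·1 + 4·2 + 12·0 = 44
  Eve: 8·1 + 0 + 10·2 + 4·0 + 12·2 = 52
Alice has the highest total.

Alice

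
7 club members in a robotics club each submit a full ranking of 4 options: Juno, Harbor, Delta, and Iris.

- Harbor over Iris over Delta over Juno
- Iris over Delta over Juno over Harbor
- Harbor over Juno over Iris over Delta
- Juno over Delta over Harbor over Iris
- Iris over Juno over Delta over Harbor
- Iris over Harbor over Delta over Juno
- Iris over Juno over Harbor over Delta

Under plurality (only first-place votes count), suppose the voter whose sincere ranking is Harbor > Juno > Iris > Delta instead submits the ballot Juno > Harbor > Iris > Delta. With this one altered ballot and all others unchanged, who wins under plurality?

First-place totals with the altered ballot: Juno 2, Harbor 1, Delta 0, Iris 4.
The winner is unchanged: still Iris.

Iris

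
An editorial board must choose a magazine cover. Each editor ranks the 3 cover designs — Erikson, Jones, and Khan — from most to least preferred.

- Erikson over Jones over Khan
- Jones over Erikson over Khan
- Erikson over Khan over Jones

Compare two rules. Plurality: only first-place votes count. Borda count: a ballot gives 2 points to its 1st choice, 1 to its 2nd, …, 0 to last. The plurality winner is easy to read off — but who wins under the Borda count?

Plurality first-place counts: Erikson 2, Jones 1, Khan 0 → Erikson.
Borda totals: Erikson 5, Jones 3, Khan 1 → Erikson.

Erikson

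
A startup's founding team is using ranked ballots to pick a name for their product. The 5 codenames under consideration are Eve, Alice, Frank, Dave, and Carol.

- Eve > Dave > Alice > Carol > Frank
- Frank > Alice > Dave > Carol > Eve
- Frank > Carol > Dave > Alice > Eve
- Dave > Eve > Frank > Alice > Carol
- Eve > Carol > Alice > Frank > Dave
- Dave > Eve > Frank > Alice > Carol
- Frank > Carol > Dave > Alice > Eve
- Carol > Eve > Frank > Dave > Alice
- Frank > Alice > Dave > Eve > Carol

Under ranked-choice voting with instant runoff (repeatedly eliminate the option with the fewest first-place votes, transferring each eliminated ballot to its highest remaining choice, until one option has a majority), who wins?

Round 1: Frank 4, Eve 2, Dave 2, Carol 1, Alice 0. Alice has the fewest and is eliminated.
Round 2: Frank 4, Eve 2, Dave 2, Carol 1. Carol has the fewest and is eliminated.
Round 3: Frank 4, Eve 3, Dave 2. Dave has the fewest and is eliminated.
Round 4: Eve 5, Frank 4. Eve has a majority.

Eve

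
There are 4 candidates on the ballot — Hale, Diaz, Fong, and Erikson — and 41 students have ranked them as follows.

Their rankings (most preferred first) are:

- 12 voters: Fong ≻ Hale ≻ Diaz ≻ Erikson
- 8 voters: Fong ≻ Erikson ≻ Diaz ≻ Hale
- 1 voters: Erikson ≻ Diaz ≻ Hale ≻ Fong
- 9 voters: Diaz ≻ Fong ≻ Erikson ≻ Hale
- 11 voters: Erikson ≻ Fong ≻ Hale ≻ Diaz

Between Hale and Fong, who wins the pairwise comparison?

Ballots ranking Hale above Fong: 1.
Ballots ranking Fong above Hale: 12+8+9+11 = 40.
Fong wins the head-to-head, 40–1.

Fong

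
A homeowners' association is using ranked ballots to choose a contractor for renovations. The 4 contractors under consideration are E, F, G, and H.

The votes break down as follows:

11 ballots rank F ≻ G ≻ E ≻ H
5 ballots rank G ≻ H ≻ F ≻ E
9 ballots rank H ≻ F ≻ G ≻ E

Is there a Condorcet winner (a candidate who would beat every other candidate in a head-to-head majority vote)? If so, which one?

Head-to-head results (25 voters total):
E vs F: F wins 25–0.
E vs G: G wins 25–0.
E vs H: H wins 14–11.
F vs G: F wins 20–5.
F vs H: H wins 14–11.
G vs H: G wins 16–9.
No candidate beats all others: F beats G beats H beats F, a majority cycle.

None — there is no Condorcet winner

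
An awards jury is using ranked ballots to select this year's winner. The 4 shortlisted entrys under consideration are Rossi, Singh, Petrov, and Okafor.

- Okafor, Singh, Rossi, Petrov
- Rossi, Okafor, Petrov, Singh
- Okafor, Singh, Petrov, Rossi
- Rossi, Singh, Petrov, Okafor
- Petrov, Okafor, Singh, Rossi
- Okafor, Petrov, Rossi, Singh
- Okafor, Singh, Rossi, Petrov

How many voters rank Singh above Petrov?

Ballots ranking Singh above Petrov: 4.
Ballots ranking Petrov above Singh: 3.
So 4 of 7 voters prefer Singh to Petrov.

4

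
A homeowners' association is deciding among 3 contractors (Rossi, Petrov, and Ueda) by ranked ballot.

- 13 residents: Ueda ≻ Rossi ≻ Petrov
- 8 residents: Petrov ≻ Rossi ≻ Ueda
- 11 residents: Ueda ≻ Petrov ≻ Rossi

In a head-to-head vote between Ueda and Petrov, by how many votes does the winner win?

16

Ballots ranking Ueda above Petrov: 13+11 = 24.
Ballots ranking Petrov above Ueda: 8.
Ueda wins 24–8, a margin of 16.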